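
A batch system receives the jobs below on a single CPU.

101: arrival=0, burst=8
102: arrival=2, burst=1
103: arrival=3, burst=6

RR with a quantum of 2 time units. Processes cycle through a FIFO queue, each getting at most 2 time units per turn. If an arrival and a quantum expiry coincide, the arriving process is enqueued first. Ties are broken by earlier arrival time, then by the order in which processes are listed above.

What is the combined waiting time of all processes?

Schedule: | 101 0-2 | 102 2-3 | 101 3-5 | 103 5-7 | 101 7-9 | 103 9-11 | 101 11-13 | 103 13-15 |
Completion: 101=13  102=3  103=15
Turnaround (C−A): 101=13  102=1  103=12
Waiting = turnaround − burst: 101=5, 102=0, 103=6
Total waiting = 5 + 0 + 6 = 11

11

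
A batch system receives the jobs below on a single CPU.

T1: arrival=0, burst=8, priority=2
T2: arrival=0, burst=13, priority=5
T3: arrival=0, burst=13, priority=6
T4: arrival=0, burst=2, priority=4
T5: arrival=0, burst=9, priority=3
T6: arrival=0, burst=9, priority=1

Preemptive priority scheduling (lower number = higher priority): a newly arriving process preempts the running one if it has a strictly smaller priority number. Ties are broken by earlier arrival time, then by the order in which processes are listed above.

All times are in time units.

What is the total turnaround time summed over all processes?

Timeline: | T6 0-9 | T1 9-17 | T5 17-26 | T4 26-28 | T2 28-41 | T3 41-54 |
Completion: T1=17  T2=41  T3=54  T4=28  T5=26  T6=9
Turnaround (C−A): T1=17  T2=41  T3=54  T4=28  T5=26  T6=9
Turnaround = completion − arrival: T1=17, T2=41, T3=54, T4=28, T5=26, T6=9
Total turnaround = 17 + 41 + 54 + 28 + 26 + 9 = 175

175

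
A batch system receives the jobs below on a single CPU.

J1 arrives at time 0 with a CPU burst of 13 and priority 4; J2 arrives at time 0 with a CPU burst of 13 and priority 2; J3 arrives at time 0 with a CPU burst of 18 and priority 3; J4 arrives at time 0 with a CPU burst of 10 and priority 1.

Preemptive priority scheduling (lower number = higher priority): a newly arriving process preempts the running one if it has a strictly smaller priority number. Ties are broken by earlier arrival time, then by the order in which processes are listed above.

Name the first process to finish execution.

Timeline: | J4 0-10 | J2 10-23 | J3 23-41 | J1 41-54 |
Completion: J1=54  J2=23  J3=41  J4=10
Turnaround (C−A): J1=54  J2=23  J3=41  J4=10
Finish order: J4 → J2 → J3 → J1

J4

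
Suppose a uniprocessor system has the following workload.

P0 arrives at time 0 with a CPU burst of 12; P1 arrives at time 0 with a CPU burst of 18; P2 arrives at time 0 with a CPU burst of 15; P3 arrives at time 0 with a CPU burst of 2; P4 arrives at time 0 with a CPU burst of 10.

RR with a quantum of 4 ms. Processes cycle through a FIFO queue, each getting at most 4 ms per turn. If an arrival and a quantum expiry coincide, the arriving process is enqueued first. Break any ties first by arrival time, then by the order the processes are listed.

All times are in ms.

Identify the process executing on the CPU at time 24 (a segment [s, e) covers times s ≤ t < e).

P1

Gantt: | P0 0-4 | P1 4-8 | P2 8-12 | P3 12-14 | P4 14-18 | P0 18-22 | P1 22-26 | P2 26-30 | P4 30-34 | P0 34-38 | P1 38-42 | P2 42-46 | P4 46-48 | P1 48-52 | P2 52-55 | P1 55-57 |
Completion: P0=38  P1=57  P2=55  P3=14  P4=48
Turnaround (C−A): P0=38  P1=57  P2=55  P3=14  P4=48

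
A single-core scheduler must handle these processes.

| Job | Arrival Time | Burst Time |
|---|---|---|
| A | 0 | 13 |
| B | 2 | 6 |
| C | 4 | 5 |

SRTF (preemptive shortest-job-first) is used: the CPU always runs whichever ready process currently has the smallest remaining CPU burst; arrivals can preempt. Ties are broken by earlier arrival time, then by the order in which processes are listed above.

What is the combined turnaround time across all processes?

Gantt: | A 0-2 | B 2-8 | C 8-13 | A 13-24 |
Completion: A=24  B=8  C=13
Turnaround = completion − arrival: A=24, B=6, C=9
Total turnaround = 24 + 6 + 9 = 39

39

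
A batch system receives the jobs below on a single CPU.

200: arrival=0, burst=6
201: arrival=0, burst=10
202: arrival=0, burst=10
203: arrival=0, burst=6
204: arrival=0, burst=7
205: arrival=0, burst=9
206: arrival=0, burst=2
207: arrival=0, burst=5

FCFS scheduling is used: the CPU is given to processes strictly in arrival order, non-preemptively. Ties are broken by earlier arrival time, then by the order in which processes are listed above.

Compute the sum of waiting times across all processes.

Timeline: | 200 0-6 | 201 6-16 | 202 16-26 | 203 26-32 | 204 32-39 | 205 39-48 | 206 48-50 | 207 50-55 |
Completion: 200=6  201=16  202=26  203=32  204=39  205=48  206=50  207=55
Waiting = turnaround − burst: 200=0, 201=6, 202=16, 203=26, 204=32, 205=39, 206=48, 207=50
Total waiting = 0 + 6 + 16 + 26 + 32 + 39 + 48 + 50 = 217

217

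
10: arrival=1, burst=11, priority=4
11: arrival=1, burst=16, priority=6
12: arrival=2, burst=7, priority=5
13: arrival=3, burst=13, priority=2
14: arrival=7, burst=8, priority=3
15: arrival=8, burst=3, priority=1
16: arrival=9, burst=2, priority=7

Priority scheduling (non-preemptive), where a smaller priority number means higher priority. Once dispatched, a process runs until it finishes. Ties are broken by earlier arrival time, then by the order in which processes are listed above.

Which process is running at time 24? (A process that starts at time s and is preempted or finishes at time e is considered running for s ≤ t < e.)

13

Gantt: | idle 0-1 | 10 1-12 | 15 12-15 | 13 15-28 | 14 28-36 | 12 36-43 | 11 43-59 | 16 59-61 |
Completion: 10=12  11=59  12=43  13=28  14=36  15=15  16=61
Turnaround (C−A): 10=11  11=58  12=41  13=25  14=29  15=7  16=52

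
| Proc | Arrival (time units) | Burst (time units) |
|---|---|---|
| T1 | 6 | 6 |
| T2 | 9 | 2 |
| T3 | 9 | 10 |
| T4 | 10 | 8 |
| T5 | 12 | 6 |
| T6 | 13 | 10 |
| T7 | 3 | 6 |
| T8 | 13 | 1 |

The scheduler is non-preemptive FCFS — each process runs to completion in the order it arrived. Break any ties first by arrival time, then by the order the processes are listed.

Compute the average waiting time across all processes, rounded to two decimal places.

15.38

Gantt: | idle 0-3 | T7 3-9 | T1 9-15 | T2 15-17 | T3 17-27 | T4 27-35 | T5 35-41 | T6 41-51 | T8 51-52 |
Completion: T1=15  T2=17  T3=27  T4=35  T5=41  T6=51  T7=9  T8=52
Turnaround (C−A): T1=9  T2=8  T3=18  T4=25  T5=29  T6=38  T7=6  T8=39
Waiting times: T1=3, T2=6, T3=8, T4=17, T5=23, T6=28, T7=0, T8=38
Average waiting = (3+6+8+17+23+28+0+38) / 8 = 123/8 = 15.38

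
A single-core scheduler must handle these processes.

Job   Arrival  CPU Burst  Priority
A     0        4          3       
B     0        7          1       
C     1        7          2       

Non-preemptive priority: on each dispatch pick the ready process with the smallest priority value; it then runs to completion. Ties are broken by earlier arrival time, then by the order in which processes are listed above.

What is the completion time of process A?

Schedule: | B 0-7 | C 7-14 | A 14-18 |
Completion: A=18  B=7  C=14

18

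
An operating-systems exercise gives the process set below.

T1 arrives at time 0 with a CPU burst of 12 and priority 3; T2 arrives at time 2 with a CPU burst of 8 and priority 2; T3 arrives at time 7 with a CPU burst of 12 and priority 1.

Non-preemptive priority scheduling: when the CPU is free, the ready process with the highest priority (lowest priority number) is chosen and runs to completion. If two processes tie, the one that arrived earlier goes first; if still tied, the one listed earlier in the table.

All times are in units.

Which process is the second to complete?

Gantt: | T1 0-12 | T3 12-24 | T2 24-32 |
Completion: T1=12  T2=32  T3=24
Finish order: T1 → T3 → T2

T3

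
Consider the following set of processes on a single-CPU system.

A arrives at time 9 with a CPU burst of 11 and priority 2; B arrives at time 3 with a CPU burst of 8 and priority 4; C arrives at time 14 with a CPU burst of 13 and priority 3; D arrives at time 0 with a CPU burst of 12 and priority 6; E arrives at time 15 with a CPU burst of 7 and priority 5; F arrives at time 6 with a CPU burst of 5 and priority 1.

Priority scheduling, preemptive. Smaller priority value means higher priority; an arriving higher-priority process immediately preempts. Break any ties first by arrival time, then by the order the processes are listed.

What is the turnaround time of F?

Timeline: | D 0-3 | B 3-6 | F 6-11 | A 11-22 | C 22-35 | B 35-40 | E 40-47 | D 47-56 |
Completion: A=22  B=40  C=35  D=56  E=47  F=11
Turnaround(F) = completion − arrival = 11 − 6 = 5

5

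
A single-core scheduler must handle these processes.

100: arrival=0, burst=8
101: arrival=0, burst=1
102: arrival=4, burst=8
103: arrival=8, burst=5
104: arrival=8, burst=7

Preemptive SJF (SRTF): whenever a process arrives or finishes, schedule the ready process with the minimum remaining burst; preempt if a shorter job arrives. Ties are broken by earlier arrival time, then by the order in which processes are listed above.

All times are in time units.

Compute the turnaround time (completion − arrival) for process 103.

6

Gantt: | 101 0-1 | 100 1-9 | 103 9-14 | 104 14-21 | 102 21-29 |
Completion: 100=9  101=1  102=29  103=14  104=21
Turnaround (C−A): 100=9  101=1  102=25  103=6  104=13
Turnaround(103) = completion − arrival = 14 − 8 = 6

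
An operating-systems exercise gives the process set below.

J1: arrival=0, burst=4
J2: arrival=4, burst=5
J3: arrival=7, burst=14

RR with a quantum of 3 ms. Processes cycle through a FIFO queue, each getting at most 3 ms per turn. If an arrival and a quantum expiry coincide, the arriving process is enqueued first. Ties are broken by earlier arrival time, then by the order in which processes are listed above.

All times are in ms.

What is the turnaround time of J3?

Gantt: | J1 0-4 | J2 4-7 | J3 7-10 | J2 10-12 | J3 12-23 |
Completion: J1=4  J2=12  J3=23
Turnaround(J3) = completion − arrival = 23 − 7 = 16

16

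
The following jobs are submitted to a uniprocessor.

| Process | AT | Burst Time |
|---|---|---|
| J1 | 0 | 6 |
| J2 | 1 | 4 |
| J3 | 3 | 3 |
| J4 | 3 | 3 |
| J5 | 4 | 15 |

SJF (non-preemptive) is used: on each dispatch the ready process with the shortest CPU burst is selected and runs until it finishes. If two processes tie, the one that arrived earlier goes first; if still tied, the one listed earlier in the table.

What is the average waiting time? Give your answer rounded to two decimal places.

6.40

Schedule: | J1 0-6 | J3 6-9 | J4 9-12 | J2 12-16 | J5 16-31 |
Completion: J1=6  J2=16  J3=9  J4=12  J5=31
Waiting times: J1=0, J2=11, J3=3, J4=6, J5=12
Average waiting = (0+11+3+6+12) / 5 = 32/5 = 6.40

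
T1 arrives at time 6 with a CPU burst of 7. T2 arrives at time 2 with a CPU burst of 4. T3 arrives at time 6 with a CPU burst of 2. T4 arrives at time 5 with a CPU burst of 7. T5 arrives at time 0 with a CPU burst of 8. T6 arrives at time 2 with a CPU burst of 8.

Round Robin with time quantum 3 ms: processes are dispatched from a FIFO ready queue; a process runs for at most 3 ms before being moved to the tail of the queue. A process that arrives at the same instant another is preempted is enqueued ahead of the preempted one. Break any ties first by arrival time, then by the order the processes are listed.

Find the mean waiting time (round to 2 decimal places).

19.17

Schedule: | T5 0-3 | T2 3-6 | T6 6-9 | T5 9-12 | T4 12-15 | T1 15-18 | T3 18-20 | T2 20-21 | T6 21-24 | T5 24-26 | T4 26-29 | T1 29-32 | T6 32-34 | T4 34-35 | T1 35-36 |
Completion: T1=36  T2=21  T3=20  T4=35  T5=26  T6=34
Waiting times: T1=23, T2=15, T3=12, T4=23, T5=18, T6=24
Average waiting = (23+15+12+23+18+24) / 6 = 115/6 = 19.17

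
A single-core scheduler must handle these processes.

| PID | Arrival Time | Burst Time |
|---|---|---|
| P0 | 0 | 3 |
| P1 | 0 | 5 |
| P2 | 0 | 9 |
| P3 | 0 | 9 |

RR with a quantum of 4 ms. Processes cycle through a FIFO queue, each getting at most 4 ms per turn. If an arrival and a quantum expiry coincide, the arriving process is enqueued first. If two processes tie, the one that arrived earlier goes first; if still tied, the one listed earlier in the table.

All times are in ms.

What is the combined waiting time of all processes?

44

Timeline: | P0 0-3 | P1 3-7 | P2 7-11 | P3 11-15 | P1 15-16 | P2 16-20 | P3 20-24 | P2 24-25 | P3 25-26 |
Completion: P0=3  P1=16  P2=25  P3=26
Waiting = turnaround − burst: P0=0, P1=11, P2=16, P3=17
Total waiting = 0 + 11 + 16 + 17 = 44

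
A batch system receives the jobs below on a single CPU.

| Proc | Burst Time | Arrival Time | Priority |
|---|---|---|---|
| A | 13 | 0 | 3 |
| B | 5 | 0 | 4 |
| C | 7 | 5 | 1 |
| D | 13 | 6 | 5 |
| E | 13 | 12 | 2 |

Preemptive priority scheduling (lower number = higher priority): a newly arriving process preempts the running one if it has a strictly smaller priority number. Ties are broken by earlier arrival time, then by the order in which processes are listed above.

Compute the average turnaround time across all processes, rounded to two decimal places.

27.20

Timeline: | A 0-5 | C 5-12 | E 12-25 | A 25-33 | B 33-38 | D 38-51 |
Completion: A=33  B=38  C=12  D=51  E=25
Turnaround (C−A): A=33  B=38  C=7  D=45  E=13
Turnaround times: A=33, B=38, C=7, D=45, E=13
Average turnaround = (33+38+7+45+13) / 5 = 136/5 = 27.20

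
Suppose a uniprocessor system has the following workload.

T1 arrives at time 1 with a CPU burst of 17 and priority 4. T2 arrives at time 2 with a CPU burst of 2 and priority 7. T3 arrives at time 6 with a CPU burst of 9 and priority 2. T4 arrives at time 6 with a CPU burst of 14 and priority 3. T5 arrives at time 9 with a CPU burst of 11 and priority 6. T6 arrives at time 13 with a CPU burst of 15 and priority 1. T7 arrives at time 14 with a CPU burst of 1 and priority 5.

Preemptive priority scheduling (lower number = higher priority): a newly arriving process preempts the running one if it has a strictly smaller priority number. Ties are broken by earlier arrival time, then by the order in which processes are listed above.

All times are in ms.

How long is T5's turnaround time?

59

Schedule: | idle 0-1 | T1 1-6 | T3 6-13 | T6 13-28 | T3 28-30 | T4 30-44 | T1 44-56 | T7 56-57 | T5 57-68 | T2 68-70 |
Completion: T1=56  T2=70  T3=30  T4=44  T5=68  T6=28  T7=57
Turnaround (C−A): T1=55  T2=68  T3=24  T4=38  T5=59  T6=15  T7=43
Turnaround(T5) = completion − arrival = 68 − 9 = 59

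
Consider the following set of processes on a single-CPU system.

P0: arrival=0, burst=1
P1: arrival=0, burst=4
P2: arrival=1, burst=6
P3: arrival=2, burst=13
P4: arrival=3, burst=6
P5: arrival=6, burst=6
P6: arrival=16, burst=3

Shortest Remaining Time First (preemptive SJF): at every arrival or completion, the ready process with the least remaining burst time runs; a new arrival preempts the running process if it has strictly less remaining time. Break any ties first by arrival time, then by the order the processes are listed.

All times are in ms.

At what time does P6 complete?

Schedule: | P0 0-1 | P1 1-5 | P2 5-11 | P4 11-17 | P6 17-20 | P5 20-26 | P3 26-39 |
Completion: P0=1  P1=5  P2=11  P3=39  P4=17  P5=26  P6=20
Turnaround (C−A): P0=1  P1=5  P2=10  P3=37  P4=14  P5=20  P6=4

20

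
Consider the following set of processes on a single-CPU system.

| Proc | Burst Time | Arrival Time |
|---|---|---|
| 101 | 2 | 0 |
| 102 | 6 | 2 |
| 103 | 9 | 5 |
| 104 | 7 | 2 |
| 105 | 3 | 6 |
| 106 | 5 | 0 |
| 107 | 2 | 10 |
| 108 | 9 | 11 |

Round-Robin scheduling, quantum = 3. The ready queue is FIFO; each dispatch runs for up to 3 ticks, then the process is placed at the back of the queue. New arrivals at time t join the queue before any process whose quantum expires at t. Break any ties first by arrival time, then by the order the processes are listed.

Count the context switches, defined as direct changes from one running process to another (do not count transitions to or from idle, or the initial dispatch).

15

Timeline: | 101 0-2 | 106 2-5 | 102 5-8 | 104 8-11 | 103 11-14 | 106 14-16 | 105 16-19 | 102 19-22 | 107 22-24 | 108 24-27 | 104 27-30 | 103 30-33 | 108 33-36 | 104 36-37 | 103 37-40 | 108 40-43 |
Completion: 101=2  102=22  103=40  104=37  105=19  106=16  107=24  108=43
Turnaround (C−A): 101=2  102=20  103=35  104=35  105=13  106=16  107=14  108=32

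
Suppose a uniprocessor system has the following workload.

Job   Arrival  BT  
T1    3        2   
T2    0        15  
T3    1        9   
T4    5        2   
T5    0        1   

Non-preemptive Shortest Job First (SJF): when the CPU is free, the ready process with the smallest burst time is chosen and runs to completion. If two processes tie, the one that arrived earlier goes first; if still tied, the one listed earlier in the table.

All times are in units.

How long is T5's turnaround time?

Schedule: | T5 0-1 | T3 1-10 | T1 10-12 | T4 12-14 | T2 14-29 |
Completion: T1=12  T2=29  T3=10  T4=14  T5=1
Turnaround (C−A): T1=9  T2=29  T3=9  T4=9  T5=1
Turnaround(T5) = completion − arrival = 1 − 0 = 1

1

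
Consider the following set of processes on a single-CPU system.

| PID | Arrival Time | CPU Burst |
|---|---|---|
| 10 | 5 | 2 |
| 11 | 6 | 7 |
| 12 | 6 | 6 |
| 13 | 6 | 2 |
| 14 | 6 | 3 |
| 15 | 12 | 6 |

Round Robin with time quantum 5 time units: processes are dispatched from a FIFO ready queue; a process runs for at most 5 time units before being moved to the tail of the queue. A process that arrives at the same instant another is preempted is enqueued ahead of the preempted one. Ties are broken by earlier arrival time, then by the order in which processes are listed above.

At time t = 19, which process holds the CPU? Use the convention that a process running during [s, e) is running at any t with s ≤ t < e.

Schedule: | idle 0-5 | 10 5-7 | 11 7-12 | 12 12-17 | 13 17-19 | 14 19-22 | 15 22-27 | 11 27-29 | 12 29-30 | 15 30-31 |
Completion: 10=7  11=29  12=30  13=19  14=22  15=31

14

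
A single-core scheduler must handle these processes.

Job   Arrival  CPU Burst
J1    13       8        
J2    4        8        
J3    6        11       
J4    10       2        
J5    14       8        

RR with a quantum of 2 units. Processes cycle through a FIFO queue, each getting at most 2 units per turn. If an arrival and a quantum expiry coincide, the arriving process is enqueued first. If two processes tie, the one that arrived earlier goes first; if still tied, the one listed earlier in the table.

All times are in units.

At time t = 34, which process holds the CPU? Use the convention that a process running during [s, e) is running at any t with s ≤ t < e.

Timeline: | idle 0-4 | J2 4-6 | J3 6-8 | J2 8-10 | J3 10-12 | J4 12-14 | J2 14-16 | J3 16-18 | J1 18-20 | J5 20-22 | J2 22-24 | J3 24-26 | J1 26-28 | J5 28-30 | J3 30-32 | J1 32-34 | J5 34-36 | J3 36-37 | J1 37-39 | J5 39-41 |
Completion: J1=39  J2=24  J3=37  J4=14  J5=41
Turnaround (C−A): J1=26  J2=20  J3=31  J4=4  J5=27

J5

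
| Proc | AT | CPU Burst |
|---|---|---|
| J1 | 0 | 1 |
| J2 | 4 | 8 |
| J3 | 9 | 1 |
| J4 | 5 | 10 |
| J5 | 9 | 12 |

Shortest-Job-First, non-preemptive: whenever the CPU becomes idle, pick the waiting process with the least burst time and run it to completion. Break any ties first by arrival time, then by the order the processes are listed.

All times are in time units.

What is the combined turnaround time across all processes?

57

Schedule: | J1 0-1 | idle 1-4 | J2 4-12 | J3 12-13 | J4 13-23 | J5 23-35 |
Completion: J1=1  J2=12  J3=13  J4=23  J5=35
Turnaround (C−A): J1=1  J2=8  J3=4  J4=18  J5=26
Turnaround = completion − arrival: J1=1, J2=8, J3=4, J4=18, J5=26
Total turnaround = 1 + 8 + 4 + 18 + 26 = 57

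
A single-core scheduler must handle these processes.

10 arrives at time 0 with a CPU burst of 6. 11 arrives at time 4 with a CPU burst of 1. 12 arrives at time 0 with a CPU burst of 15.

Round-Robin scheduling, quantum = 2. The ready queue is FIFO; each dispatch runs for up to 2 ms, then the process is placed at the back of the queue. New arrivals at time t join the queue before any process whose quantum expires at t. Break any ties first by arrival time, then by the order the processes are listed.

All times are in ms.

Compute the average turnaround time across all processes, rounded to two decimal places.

Timeline: | 10 0-2 | 12 2-4 | 10 4-6 | 11 6-7 | 12 7-9 | 10 9-11 | 12 11-22 |
Completion: 10=11  11=7  12=22
Turnaround (C−A): 10=11  11=3  12=22
Turnaround times: 10=11, 11=3, 12=22
Average turnaround = (11+3+22) / 3 = 36/3 = 12.00

12.00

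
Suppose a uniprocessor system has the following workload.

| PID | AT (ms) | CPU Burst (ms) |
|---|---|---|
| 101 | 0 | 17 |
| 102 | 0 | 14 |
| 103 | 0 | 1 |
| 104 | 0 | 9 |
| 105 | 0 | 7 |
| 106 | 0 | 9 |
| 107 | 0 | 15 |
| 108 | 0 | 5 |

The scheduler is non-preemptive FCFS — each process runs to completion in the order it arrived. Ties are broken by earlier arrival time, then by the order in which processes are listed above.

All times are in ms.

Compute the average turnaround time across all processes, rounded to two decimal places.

46.88

Timeline: | 101 0-17 | 102 17-31 | 103 31-32 | 104 32-41 | 105 41-48 | 106 48-57 | 107 57-72 | 108 72-77 |
Completion: 101=17  102=31  103=32  104=41  105=48  106=57  107=72  108=77
Turnaround times: 101=17, 102=31, 103=32, 104=41, 105=48, 106=57, 107=72, 108=77
Average turnaround = (17+31+32+41+48+57+72+77) / 8 = 375/8 = 46.88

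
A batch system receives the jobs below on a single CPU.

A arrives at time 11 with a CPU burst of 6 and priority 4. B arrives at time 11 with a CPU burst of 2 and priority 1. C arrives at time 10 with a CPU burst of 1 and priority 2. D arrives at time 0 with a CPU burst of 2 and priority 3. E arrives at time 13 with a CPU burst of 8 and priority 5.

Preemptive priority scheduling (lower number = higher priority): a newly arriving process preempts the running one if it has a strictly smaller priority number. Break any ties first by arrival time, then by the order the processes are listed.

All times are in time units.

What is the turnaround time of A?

8

Timeline: | D 0-2 | idle 2-10 | C 10-11 | B 11-13 | A 13-19 | E 19-27 |
Completion: A=19  B=13  C=11  D=2  E=27
Turnaround (C−A): A=8  B=2  C=1  D=2  E=14
Turnaround(A) = completion − arrival = 19 − 11 = 8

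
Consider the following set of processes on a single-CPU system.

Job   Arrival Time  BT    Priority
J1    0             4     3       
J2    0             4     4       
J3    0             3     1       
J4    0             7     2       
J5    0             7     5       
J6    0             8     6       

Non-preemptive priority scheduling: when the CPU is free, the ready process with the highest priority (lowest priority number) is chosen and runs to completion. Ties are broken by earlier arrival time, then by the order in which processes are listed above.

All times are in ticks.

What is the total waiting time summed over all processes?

Schedule: | J3 0-3 | J4 3-10 | J1 10-14 | J2 14-18 | J5 18-25 | J6 25-33 |
Completion: J1=14  J2=18  J3=3  J4=10  J5=25  J6=33
Waiting = turnaround − burst: J1=10, J2=14, J3=0, J4=3, J5=18, J6=25
Total waiting = 10 + 14 + 0 + 3 + 18 + 25 = 70

70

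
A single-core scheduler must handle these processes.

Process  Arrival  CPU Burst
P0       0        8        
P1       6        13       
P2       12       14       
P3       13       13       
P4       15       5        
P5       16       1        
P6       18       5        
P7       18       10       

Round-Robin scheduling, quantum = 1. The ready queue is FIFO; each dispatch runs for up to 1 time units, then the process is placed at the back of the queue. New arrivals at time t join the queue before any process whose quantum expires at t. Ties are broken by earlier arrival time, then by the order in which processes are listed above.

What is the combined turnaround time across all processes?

279

Gantt: | P0 0-6 | P1 6-7 | P0 7-8 | P1 8-9 | P0 9-10 | P1 10-12 | P2 12-13 | P1 13-14 | P3 14-15 | P2 15-16 | P1 16-17 | P4 17-18 | P3 18-19 | P5 19-20 | P2 20-21 | P1 21-22 | P6 22-23 | P7 23-24 | P4 24-25 | P3 25-26 | P2 26-27 | P1 27-28 | P6 28-29 | P7 29-30 | P4 30-31 | P3 31-32 | P2 32-33 | P1 33-34 | P6 34-35 | P7 35-36 | P4 36-37 | P3 37-38 | P2 38-39 | P1 39-40 | P6 40-41 | P7 41-42 | P4 42-43 | P3 43-44 | P2 44-45 | P1 45-46 | P6 46-47 | P7 47-48 | P3 48-49 | P2 49-50 | P1 50-51 | P7 51-52 | P3 52-53 | P2 53-54 | P1 54-55 | P7 55-56 | P3 56-57 | P2 57-58 | P7 58-59 | P3 59-60 | P2 60-61 | P7 61-62 | P3 62-63 | P2 63-64 | P7 64-65 | P3 65-66 | P2 66-67 | P3 67-68 | P2 68-69 |
Completion: P0=10  P1=55  P2=69  P3=68  P4=43  P5=20  P6=47  P7=65
Turnaround (C−A): P0=10  P1=49  P2=57  P3=55  P4=28  P5=4  P6=29  P7=47
Turnaround = completion − arrival: P0=10, P1=49, P2=57, P3=55, P4=28, P5=4, P6=29, P7=47
Total turnaround = 10 + 49 + 57 + 55 + 28 + 4 + 29 + 47 = 279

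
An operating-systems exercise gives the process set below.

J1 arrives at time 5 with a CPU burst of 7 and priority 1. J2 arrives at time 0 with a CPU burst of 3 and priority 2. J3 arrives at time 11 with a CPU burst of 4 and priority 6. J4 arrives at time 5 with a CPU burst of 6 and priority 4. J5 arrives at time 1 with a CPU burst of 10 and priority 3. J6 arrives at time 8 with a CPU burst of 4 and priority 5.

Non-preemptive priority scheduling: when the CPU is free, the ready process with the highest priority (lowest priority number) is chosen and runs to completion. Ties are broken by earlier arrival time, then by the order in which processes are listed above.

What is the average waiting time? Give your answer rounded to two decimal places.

Gantt: | J2 0-3 | J5 3-13 | J1 13-20 | J4 20-26 | J6 26-30 | J3 30-34 |
Completion: J1=20  J2=3  J3=34  J4=26  J5=13  J6=30
Turnaround (C−A): J1=15  J2=3  J3=23  J4=21  J5=12  J6=22
Waiting times: J1=8, J2=0, J3=19, J4=15, J5=2, J6=18
Average waiting = (8+0+19+15+2+18) / 6 = 62/6 = 10.33

10.33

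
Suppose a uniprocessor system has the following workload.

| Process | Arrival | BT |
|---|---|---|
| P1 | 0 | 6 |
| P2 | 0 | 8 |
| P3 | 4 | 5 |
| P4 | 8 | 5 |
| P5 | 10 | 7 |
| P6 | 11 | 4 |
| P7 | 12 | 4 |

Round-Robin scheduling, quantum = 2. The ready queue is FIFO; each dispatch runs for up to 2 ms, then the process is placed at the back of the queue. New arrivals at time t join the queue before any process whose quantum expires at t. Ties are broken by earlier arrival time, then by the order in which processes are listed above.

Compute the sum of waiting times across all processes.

129

Timeline: | P1 0-2 | P2 2-4 | P1 4-6 | P3 6-8 | P2 8-10 | P1 10-12 | P4 12-14 | P3 14-16 | P5 16-18 | P2 18-20 | P6 20-22 | P7 22-24 | P4 24-26 | P3 26-27 | P5 27-29 | P2 29-31 | P6 31-33 | P7 33-35 | P4 35-36 | P5 36-39 |
Completion: P1=12  P2=31  P3=27  P4=36  P5=39  P6=33  P7=35
Turnaround (C−A): P1=12  P2=31  P3=23  P4=28  P5=29  P6=22  P7=23
Waiting = turnaround − burst: P1=6, P2=23, P3=18, P4=23, P5=22, P6=18, P7=19
Total waiting = 6 + 23 + 18 + 23 + 22 + 18 + 19 = 129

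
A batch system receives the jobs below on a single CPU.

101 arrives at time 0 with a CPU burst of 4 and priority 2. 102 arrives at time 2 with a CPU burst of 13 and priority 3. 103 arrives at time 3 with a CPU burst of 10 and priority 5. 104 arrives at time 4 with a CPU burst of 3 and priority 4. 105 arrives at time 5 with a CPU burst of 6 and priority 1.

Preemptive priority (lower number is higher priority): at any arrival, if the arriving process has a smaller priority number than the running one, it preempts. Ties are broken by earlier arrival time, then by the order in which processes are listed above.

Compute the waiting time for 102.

Schedule: | 101 0-4 | 102 4-5 | 105 5-11 | 102 11-23 | 104 23-26 | 103 26-36 |
Completion: 101=4  102=23  103=36  104=26  105=11
Waiting(102) = turnaround − burst = 21 − 13 = 8

8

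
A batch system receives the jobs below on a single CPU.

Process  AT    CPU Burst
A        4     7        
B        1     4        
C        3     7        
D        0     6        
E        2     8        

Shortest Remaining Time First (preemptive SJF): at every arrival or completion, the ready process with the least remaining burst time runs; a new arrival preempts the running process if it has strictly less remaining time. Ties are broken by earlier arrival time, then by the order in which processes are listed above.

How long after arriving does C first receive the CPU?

7

Schedule: | D 0-1 | B 1-5 | D 5-10 | C 10-17 | A 17-24 | E 24-32 |
Completion: A=24  B=5  C=17  D=10  E=32
Turnaround (C−A): A=20  B=4  C=14  D=10  E=30
Response(C) = first start − arrival = 10 − 3 = 7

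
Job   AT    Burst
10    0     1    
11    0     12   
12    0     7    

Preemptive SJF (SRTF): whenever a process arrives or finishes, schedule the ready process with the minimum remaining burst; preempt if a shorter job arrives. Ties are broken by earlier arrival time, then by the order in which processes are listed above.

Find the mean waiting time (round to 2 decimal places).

Schedule: | 10 0-1 | 12 1-8 | 11 8-20 |
Completion: 10=1  11=20  12=8
Turnaround (C−A): 10=1  11=20  12=8
Waiting times: 10=0, 11=8, 12=1
Average waiting = (0+8+1) / 3 = 9/3 = 3.00

3.00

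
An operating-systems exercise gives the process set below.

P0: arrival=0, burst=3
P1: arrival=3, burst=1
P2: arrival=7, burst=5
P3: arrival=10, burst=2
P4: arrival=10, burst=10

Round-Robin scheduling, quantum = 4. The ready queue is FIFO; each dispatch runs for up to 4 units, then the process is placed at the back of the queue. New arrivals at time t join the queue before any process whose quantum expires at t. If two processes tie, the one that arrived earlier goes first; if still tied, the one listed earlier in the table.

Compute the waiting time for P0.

Gantt: | P0 0-3 | P1 3-4 | idle 4-7 | P2 7-11 | P3 11-13 | P4 13-17 | P2 17-18 | P4 18-24 |
Completion: P0=3  P1=4  P2=18  P3=13  P4=24
Turnaround (C−A): P0=3  P1=1  P2=11  P3=3  P4=14
Waiting(P0) = turnaround − burst = 3 − 3 = 0

0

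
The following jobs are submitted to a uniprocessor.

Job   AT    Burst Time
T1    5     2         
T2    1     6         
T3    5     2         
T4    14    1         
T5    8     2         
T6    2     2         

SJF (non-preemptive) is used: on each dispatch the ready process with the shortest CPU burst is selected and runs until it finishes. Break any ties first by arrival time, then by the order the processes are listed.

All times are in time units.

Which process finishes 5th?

T5

Timeline: | idle 0-1 | T2 1-7 | T6 7-9 | T1 9-11 | T3 11-13 | T5 13-15 | T4 15-16 |
Completion: T1=11  T2=7  T3=13  T4=16  T5=15  T6=9
Turnaround (C−A): T1=6  T2=6  T3=8  T4=2  T5=7  T6=7
Finish order: T2 → T6 → T1 → T3 → T5 → T4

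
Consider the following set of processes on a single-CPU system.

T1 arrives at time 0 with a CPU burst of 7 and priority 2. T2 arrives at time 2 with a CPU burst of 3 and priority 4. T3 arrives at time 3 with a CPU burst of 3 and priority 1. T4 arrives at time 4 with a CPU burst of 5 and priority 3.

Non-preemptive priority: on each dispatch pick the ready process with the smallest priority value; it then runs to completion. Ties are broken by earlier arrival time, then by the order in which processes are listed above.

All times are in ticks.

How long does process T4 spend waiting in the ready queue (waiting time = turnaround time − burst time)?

6

Timeline: | T1 0-7 | T3 7-10 | T4 10-15 | T2 15-18 |
Completion: T1=7  T2=18  T3=10  T4=15
Waiting(T4) = turnaround − burst = 11 − 5 = 6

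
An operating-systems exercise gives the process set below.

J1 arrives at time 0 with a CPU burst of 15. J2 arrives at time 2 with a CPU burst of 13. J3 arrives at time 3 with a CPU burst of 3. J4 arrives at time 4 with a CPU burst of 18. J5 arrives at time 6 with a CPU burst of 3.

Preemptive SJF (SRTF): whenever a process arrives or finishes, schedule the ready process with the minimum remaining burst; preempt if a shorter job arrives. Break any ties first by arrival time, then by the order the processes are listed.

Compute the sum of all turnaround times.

Gantt: | J1 0-3 | J3 3-6 | J5 6-9 | J1 9-21 | J2 21-34 | J4 34-52 |
Completion: J1=21  J2=34  J3=6  J4=52  J5=9
Turnaround (C−A): J1=21  J2=32  J3=3  J4=48  J5=3
Turnaround = completion − arrival: J1=21, J2=32, J3=3, J4=48, J5=3
Total turnaround = 21 + 32 + 3 + 48 + 3 = 107

107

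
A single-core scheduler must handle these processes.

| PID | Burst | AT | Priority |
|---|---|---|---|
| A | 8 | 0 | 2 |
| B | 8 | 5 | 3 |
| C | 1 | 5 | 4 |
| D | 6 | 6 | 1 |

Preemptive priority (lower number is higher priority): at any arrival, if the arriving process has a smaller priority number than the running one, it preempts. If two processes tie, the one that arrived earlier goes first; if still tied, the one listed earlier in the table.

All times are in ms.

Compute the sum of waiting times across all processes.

32

Schedule: | A 0-6 | D 6-12 | A 12-14 | B 14-22 | C 22-23 |
Completion: A=14  B=22  C=23  D=12
Turnaround (C−A): A=14  B=17  C=18  D=6
Waiting = turnaround − burst: A=6, B=9, C=17, D=0
Total waiting = 6 + 9 + 17 + 0 = 32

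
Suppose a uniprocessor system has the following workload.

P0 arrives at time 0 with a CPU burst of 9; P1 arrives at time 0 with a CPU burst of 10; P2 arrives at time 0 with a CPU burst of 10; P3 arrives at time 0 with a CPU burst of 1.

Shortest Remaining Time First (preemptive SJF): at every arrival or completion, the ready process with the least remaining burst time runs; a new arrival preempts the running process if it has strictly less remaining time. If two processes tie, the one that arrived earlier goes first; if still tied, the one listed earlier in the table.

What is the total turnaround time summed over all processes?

61

Schedule: | P3 0-1 | P0 1-10 | P1 10-20 | P2 20-30 |
Completion: P0=10  P1=20  P2=30  P3=1
Turnaround (C−A): P0=10  P1=20  P2=30  P3=1
Turnaround = completion − arrival: P0=10, P1=20, P2=30, P3=1
Total turnaround = 10 + 20 + 30 + 1 = 61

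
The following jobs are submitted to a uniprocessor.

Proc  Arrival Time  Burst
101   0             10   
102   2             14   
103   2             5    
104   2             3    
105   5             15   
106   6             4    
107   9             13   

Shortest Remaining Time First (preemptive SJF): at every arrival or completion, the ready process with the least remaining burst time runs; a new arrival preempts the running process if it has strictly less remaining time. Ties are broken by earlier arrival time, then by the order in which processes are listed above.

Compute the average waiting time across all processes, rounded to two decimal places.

15.57

Schedule: | 101 0-2 | 104 2-5 | 103 5-10 | 106 10-14 | 101 14-22 | 107 22-35 | 102 35-49 | 105 49-64 |
Completion: 101=22  102=49  103=10  104=5  105=64  106=14  107=35
Turnaround (C−A): 101=22  102=47  103=8  104=3  105=59  106=8  107=26
Waiting times: 101=12, 102=33, 103=3, 104=0, 105=44, 106=4, 107=13
Average waiting = (12+33+3+0+44+4+13) / 7 = 109/7 = 15.57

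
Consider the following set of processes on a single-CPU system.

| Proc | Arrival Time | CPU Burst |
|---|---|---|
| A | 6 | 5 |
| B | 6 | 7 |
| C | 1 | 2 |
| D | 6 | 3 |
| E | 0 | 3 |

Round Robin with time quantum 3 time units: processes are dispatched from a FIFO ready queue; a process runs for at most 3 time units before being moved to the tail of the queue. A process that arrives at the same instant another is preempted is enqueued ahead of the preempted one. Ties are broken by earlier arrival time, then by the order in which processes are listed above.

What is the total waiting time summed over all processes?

22

Gantt: | E 0-3 | C 3-5 | idle 5-6 | A 6-9 | B 9-12 | D 12-15 | A 15-17 | B 17-21 |
Completion: A=17  B=21  C=5  D=15  E=3
Waiting = turnaround − burst: A=6, B=8, C=2, D=6, E=0
Total waiting = 6 + 8 + 2 + 6 + 0 = 22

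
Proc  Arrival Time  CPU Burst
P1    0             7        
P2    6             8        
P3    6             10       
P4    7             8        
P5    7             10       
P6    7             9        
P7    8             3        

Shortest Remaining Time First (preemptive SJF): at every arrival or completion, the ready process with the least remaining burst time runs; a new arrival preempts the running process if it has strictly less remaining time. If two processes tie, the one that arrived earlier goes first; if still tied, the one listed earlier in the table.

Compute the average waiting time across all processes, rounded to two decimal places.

Gantt: | P1 0-7 | P2 7-8 | P7 8-11 | P2 11-18 | P4 18-26 | P6 26-35 | P3 35-45 | P5 45-55 |
Completion: P1=7  P2=18  P3=45  P4=26  P5=55  P6=35  P7=11
Waiting times: P1=0, P2=4, P3=29, P4=11, P5=38, P6=19, P7=0
Average waiting = (0+4+29+11+38+19+0) / 7 = 101/7 = 14.43

14.43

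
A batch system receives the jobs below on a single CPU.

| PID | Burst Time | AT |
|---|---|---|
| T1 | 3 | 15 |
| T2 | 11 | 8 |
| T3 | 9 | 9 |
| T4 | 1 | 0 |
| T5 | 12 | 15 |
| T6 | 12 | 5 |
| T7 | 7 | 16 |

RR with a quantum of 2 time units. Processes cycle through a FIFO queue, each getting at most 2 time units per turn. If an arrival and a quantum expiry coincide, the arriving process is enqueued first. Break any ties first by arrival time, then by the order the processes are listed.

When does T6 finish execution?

46

Gantt: | T4 0-1 | idle 1-5 | T6 5-9 | T2 9-11 | T3 11-13 | T6 13-15 | T2 15-17 | T3 17-19 | T1 19-21 | T5 21-23 | T6 23-25 | T7 25-27 | T2 27-29 | T3 29-31 | T1 31-32 | T5 32-34 | T6 34-36 | T7 36-38 | T2 38-40 | T3 40-42 | T5 42-44 | T6 44-46 | T7 46-48 | T2 48-50 | T3 50-51 | T5 51-53 | T7 53-54 | T2 54-55 | T5 55-59 |
Completion: T1=32  T2=55  T3=51  T4=1  T5=59  T6=46  T7=54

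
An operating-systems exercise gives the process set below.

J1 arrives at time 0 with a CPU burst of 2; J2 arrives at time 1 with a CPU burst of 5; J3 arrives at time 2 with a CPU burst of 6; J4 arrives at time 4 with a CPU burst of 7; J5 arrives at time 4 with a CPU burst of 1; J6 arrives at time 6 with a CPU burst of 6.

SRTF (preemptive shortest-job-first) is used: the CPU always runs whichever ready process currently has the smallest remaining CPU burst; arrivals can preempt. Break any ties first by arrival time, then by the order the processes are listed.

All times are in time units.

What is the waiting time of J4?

Schedule: | J1 0-2 | J2 2-4 | J5 4-5 | J2 5-8 | J3 8-14 | J6 14-20 | J4 20-27 |
Completion: J1=2  J2=8  J3=14  J4=27  J5=5  J6=20
Waiting(J4) = turnaround − burst = 23 − 7 = 16

16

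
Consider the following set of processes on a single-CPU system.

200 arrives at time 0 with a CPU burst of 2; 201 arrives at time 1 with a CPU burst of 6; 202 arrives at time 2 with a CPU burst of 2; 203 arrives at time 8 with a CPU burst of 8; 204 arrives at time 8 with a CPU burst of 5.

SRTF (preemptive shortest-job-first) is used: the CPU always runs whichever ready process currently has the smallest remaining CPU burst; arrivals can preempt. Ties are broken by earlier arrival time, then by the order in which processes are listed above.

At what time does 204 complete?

15

Schedule: | 200 0-2 | 202 2-4 | 201 4-10 | 204 10-15 | 203 15-23 |
Completion: 200=2  201=10  202=4  203=23  204=15
Turnaround (C−A): 200=2  201=9  202=2  203=15  204=7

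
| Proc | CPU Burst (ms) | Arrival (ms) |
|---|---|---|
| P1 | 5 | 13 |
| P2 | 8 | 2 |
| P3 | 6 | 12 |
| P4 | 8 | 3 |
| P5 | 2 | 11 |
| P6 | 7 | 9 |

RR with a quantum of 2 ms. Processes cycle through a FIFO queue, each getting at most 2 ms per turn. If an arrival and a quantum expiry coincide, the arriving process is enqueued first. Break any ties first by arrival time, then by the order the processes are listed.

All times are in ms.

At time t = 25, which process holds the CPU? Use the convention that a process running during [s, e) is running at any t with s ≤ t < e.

P6

Timeline: | idle 0-2 | P2 2-4 | P4 4-6 | P2 6-8 | P4 8-10 | P2 10-12 | P6 12-14 | P4 14-16 | P5 16-18 | P3 18-20 | P2 20-22 | P1 22-24 | P6 24-26 | P4 26-28 | P3 28-30 | P1 30-32 | P6 32-34 | P3 34-36 | P1 36-37 | P6 37-38 |
Completion: P1=37  P2=22  P3=36  P4=28  P5=18  P6=38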